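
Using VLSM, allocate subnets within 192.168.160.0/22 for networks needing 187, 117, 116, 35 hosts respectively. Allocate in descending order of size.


187 hosts -> /24 (254 usable): 192.168.160.0/24
117 hosts -> /25 (126 usable): 192.168.161.0/25
116 hosts -> /25 (126 usable): 192.168.161.128/25
35 hosts -> /26 (62 usable): 192.168.162.0/26
Allocation: 192.168.160.0/24 (187 hosts, 254 usable); 192.168.161.0/25 (117 hosts, 126 usable); 192.168.161.128/25 (116 hosts, 126 usable); 192.168.162.0/26 (35 hosts, 62 usable)


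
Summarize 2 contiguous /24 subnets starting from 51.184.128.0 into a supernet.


Original prefix: /24
Number of subnets: 2 = 2^1
New prefix = 24 - 1 = 23
Supernet: 51.184.128.0/23


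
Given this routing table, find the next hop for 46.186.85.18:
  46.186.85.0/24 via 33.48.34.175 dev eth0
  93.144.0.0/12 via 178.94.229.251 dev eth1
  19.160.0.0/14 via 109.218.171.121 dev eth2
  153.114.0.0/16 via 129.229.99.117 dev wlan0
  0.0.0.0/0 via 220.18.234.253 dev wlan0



Longest prefix match for 46.186.85.18:
  /24 46.186.85.0: MATCH
  /12 93.144.0.0: no
  /14 19.160.0.0: no
  /16 153.114.0.0: no
  /0 0.0.0.0: MATCH
Selected: next-hop 33.48.34.175 via eth0 (matched /24)


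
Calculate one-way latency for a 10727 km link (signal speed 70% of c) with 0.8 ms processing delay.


Speed = 0.7 * 3e5 km/s = 210000 km/s
Propagation delay = 10727 / 210000 = 0.0511 s = 51.081 ms
Processing delay = 0.8 ms
Total one-way latency = 51.881 ms


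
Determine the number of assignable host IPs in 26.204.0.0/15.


Host bits = 32 - 15 = 17
Total addresses = 2^17 = 131072
Usable = total - 2 (network and broadcast)
Usable hosts: 131070


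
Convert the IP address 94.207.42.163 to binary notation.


94 = 01011110
207 = 11001111
42 = 00101010
163 = 10100011
Binary: 01011110.11001111.00101010.10100011


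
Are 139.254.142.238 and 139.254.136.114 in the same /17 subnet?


Mask: 255.255.128.0
139.254.142.238 AND mask = 139.254.128.0
139.254.136.114 AND mask = 139.254.128.0
Yes, same subnet (139.254.128.0)


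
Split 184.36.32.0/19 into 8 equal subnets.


New prefix = 19 + 3 = 22
Each subnet has 1024 addresses
  184.36.32.0/22
  184.36.36.0/22
  184.36.40.0/22
  184.36.44.0/22
  184.36.48.0/22
  184.36.52.0/22
  184.36.56.0/22
  184.36.60.0/22
Subnets: 184.36.32.0/22, 184.36.36.0/22, 184.36.40.0/22, 184.36.44.0/22, 184.36.48.0/22, 184.36.52.0/22, 184.36.56.0/22, 184.36.60.0/22


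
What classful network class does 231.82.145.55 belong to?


First octet: 231
Binary: 11100111
1110xxxx -> Class D (224-239)
Class D (multicast), default mask N/A


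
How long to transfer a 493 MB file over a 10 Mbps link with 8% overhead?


Effective throughput = 10 * (1 - 8/100) = 9.2 Mbps
File size in Mb = 493 * 8 = 3944 Mb
Time = 3944 / 9.2
Time = 428.6957 seconds


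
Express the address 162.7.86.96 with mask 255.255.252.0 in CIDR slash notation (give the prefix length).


Binary: 11111111.11111111.11111100.00000000
Count leading 1s
Prefix: /22


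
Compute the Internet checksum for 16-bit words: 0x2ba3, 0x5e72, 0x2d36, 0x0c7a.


Sum all words (with carry folding):
+ 0x2ba3 = 0x2ba3
+ 0x5e72 = 0x8a15
+ 0x2d36 = 0xb74b
+ 0x0c7a = 0xc3c5
One's complement: ~0xc3c5
Checksum = 0x3c3a


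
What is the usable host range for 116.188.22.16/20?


Network: 116.188.16.0
Broadcast: 116.188.31.255
First usable = network + 1
Last usable = broadcast - 1
Range: 116.188.16.1 to 116.188.31.254


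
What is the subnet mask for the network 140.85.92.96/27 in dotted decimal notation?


/27 means 27 network bits, 5 host bits
Binary: 11111111111111111111111111100000
Mask: 255.255.255.224


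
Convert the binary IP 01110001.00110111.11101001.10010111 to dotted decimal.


01110001 = 113
00110111 = 55
11101001 = 233
10010111 = 151
IP: 113.55.233.151


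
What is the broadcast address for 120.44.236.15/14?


Network: 120.44.0.0/14
Host bits = 18
Set all host bits to 1:
Broadcast: 120.47.255.255


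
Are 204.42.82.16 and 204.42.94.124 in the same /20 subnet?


Mask: 255.255.240.0
204.42.82.16 AND mask = 204.42.80.0
204.42.94.124 AND mask = 204.42.80.0
Yes, same subnet (204.42.80.0)


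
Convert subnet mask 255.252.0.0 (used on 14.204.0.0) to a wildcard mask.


Subnet mask: 255.252.0.0
Wildcard = 255.255.255.255 - subnet mask
255 - 255 = 0
255 - 252 = 3
255 - 0 = 255
255 - 0 = 255
Wildcard: 0.3.255.255


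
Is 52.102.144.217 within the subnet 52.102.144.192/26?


Subnet network: 52.102.144.192
Test IP AND mask: 52.102.144.192
Yes, 52.102.144.217 is in 52.102.144.192/26


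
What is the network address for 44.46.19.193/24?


IP:   00101100.00101110.00010011.11000001
Mask: 11111111.11111111.11111111.00000000
AND operation:
Net:  00101100.00101110.00010011.00000000
Network: 44.46.19.0/24


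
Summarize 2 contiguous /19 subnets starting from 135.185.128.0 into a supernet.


Original prefix: /19
Number of subnets: 2 = 2^1
New prefix = 19 - 1 = 18
Supernet: 135.185.128.0/18


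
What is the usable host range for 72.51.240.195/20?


Network: 72.51.240.0
Broadcast: 72.51.255.255
First usable = network + 1
Last usable = broadcast - 1
Range: 72.51.240.1 to 72.51.255.254


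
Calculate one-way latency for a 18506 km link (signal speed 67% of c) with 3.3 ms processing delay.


Speed = 0.67 * 3e5 km/s = 201000 km/s
Propagation delay = 18506 / 201000 = 0.0921 s = 92.0697 ms
Processing delay = 3.3 ms
Total one-way latency = 95.3697 ms


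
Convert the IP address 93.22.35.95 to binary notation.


93 = 01011101
22 = 00010110
35 = 00100011
95 = 01011111
Binary: 01011101.00010110.00100011.01011111


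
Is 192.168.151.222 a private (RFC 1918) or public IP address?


RFC 1918 private ranges:
  10.0.0.0/8 (10.0.0.0 - 10.255.255.255)
  172.16.0.0/12 (172.16.0.0 - 172.31.255.255)
  192.168.0.0/16 (192.168.0.0 - 192.168.255.255)
Private (in 192.168.0.0/16)


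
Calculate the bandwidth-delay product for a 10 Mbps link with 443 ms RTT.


BDP = bandwidth * RTT
= 10 Mbps * 443 ms
= 10 * 1e6 * 443 / 1000 bits
= 4430000 bits
= 553750 bytes
= 540.7715 KB
BDP = 4430000 bits (553750 bytes)


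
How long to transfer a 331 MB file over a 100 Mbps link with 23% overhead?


Effective throughput = 100 * (1 - 23/100) = 77 Mbps
File size in Mb = 331 * 8 = 2648 Mb
Time = 2648 / 77
Time = 34.3896 seconds


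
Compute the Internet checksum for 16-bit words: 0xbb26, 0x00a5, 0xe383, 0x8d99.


Sum all words (with carry folding):
+ 0xbb26 = 0xbb26
+ 0x00a5 = 0xbbcb
+ 0xe383 = 0x9f4f
+ 0x8d99 = 0x2ce9
One's complement: ~0x2ce9
Checksum = 0xd316


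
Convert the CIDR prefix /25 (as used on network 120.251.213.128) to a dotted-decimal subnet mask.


/25 means 25 network bits, 7 host bits
Binary: 11111111111111111111111110000000
Mask: 255.255.255.128


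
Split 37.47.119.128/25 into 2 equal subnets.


New prefix = 25 + 1 = 26
Each subnet has 64 addresses
  37.47.119.128/26
  37.47.119.192/26
Subnets: 37.47.119.128/26, 37.47.119.192/26


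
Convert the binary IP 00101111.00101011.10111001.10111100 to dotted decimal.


00101111 = 47
00101011 = 43
10111001 = 185
10111100 = 188
IP: 47.43.185.188


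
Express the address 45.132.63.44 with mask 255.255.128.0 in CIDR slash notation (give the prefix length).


Binary: 11111111.11111111.10000000.00000000
Count leading 1s
Prefix: /17


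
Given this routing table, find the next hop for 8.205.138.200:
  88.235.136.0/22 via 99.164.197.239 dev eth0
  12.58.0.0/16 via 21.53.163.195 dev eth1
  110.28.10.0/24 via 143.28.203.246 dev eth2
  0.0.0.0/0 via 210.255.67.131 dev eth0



Longest prefix match for 8.205.138.200:
  /22 88.235.136.0: no
  /16 12.58.0.0: no
  /24 110.28.10.0: no
  /0 0.0.0.0: MATCH
Selected: next-hop 210.255.67.131 via eth0 (matched /0)


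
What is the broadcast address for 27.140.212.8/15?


Network: 27.140.0.0/15
Host bits = 17
Set all host bits to 1:
Broadcast: 27.141.255.255


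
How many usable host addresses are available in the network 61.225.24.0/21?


Host bits = 32 - 21 = 11
Total addresses = 2^11 = 2048
Usable = total - 2 (network and broadcast)
Usable hosts: 2046


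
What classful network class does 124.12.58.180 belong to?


First octet: 124
Binary: 01111100
0xxxxxxx -> Class A (1-126)
Class A, default mask 255.0.0.0 (/8)


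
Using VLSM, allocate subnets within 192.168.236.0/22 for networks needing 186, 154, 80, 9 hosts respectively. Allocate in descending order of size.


186 hosts -> /24 (254 usable): 192.168.236.0/24
154 hosts -> /24 (254 usable): 192.168.237.0/24
80 hosts -> /25 (126 usable): 192.168.238.0/25
9 hosts -> /28 (14 usable): 192.168.238.128/28
Allocation: 192.168.236.0/24 (186 hosts, 254 usable); 192.168.237.0/24 (154 hosts, 254 usable); 192.168.238.0/25 (80 hosts, 126 usable); 192.168.238.128/28 (9 hosts, 14 usable)


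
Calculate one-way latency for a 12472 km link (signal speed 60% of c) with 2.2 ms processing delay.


Speed = 0.6 * 3e5 km/s = 180000 km/s
Propagation delay = 12472 / 180000 = 0.0693 s = 69.2889 ms
Processing delay = 2.2 ms
Total one-way latency = 71.4889 ms


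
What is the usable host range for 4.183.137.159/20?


Network: 4.183.128.0
Broadcast: 4.183.143.255
First usable = network + 1
Last usable = broadcast - 1
Range: 4.183.128.1 to 4.183.143.254


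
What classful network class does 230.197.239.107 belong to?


First octet: 230
Binary: 11100110
1110xxxx -> Class D (224-239)
Class D (multicast), default mask N/A


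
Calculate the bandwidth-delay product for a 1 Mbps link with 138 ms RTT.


BDP = bandwidth * RTT
= 1 Mbps * 138 ms
= 1 * 1e6 * 138 / 1000 bits
= 138000 bits
= 17250 bytes
= 16.8457 KB
BDP = 138000 bits (17250 bytes)


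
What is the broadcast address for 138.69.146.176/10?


Network: 138.64.0.0/10
Host bits = 22
Set all host bits to 1:
Broadcast: 138.127.255.255


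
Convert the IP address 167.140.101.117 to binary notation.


167 = 10100111
140 = 10001100
101 = 01100101
117 = 01110101
Binary: 10100111.10001100.01100101.01110101


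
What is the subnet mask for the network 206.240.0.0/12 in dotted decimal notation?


/12 means 12 network bits, 20 host bits
Binary: 11111111111100000000000000000000
Mask: 255.240.0.0


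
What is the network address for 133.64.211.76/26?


IP:   10000101.01000000.11010011.01001100
Mask: 11111111.11111111.11111111.11000000
AND operation:
Net:  10000101.01000000.11010011.01000000
Network: 133.64.211.64/26


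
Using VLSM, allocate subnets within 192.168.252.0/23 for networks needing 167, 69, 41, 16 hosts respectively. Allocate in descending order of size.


167 hosts -> /24 (254 usable): 192.168.252.0/24
69 hosts -> /25 (126 usable): 192.168.253.0/25
41 hosts -> /26 (62 usable): 192.168.253.128/26
16 hosts -> /27 (30 usable): 192.168.253.192/27
Allocation: 192.168.252.0/24 (167 hosts, 254 usable); 192.168.253.0/25 (69 hosts, 126 usable); 192.168.253.128/26 (41 hosts, 62 usable); 192.168.253.192/27 (16 hosts, 30 usable)


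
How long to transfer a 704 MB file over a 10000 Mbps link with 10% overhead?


Effective throughput = 10000 * (1 - 10/100) = 9000 Mbps
File size in Mb = 704 * 8 = 5632 Mb
Time = 5632 / 9000
Time = 0.6258 seconds


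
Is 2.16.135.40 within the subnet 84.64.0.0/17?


Subnet network: 84.64.0.0
Test IP AND mask: 2.16.128.0
No, 2.16.135.40 is not in 84.64.0.0/17


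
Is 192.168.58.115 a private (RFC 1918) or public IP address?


RFC 1918 private ranges:
  10.0.0.0/8 (10.0.0.0 - 10.255.255.255)
  172.16.0.0/12 (172.16.0.0 - 172.31.255.255)
  192.168.0.0/16 (192.168.0.0 - 192.168.255.255)
Private (in 192.168.0.0/16)


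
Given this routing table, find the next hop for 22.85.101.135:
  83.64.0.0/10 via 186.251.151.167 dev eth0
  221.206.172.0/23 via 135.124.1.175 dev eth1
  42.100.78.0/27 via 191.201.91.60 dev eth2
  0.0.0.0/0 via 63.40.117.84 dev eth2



Longest prefix match for 22.85.101.135:
  /10 83.64.0.0: no
  /23 221.206.172.0: no
  /27 42.100.78.0: no
  /0 0.0.0.0: MATCH
Selected: next-hop 63.40.117.84 via eth2 (matched /0)


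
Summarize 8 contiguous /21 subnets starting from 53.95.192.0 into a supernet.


Original prefix: /21
Number of subnets: 8 = 2^3
New prefix = 21 - 3 = 18
Supernet: 53.95.192.0/18


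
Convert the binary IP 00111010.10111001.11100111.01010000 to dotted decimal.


00111010 = 58
10111001 = 185
11100111 = 231
01010000 = 80
IP: 58.185.231.80


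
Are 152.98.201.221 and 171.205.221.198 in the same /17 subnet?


Mask: 255.255.128.0
152.98.201.221 AND mask = 152.98.128.0
171.205.221.198 AND mask = 171.205.128.0
No, different subnets (152.98.128.0 vs 171.205.128.0)


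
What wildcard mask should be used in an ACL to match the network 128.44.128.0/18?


Subnet mask: 255.255.192.0
Wildcard = 255.255.255.255 - subnet mask
255 - 255 = 0
255 - 255 = 0
255 - 192 = 63
255 - 0 = 255
Wildcard: 0.0.63.255


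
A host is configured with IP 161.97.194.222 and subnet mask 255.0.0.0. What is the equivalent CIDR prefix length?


Binary: 11111111.00000000.00000000.00000000
Count leading 1s
Prefix: /8


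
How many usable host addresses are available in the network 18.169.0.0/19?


Host bits = 32 - 19 = 13
Total addresses = 2^13 = 8192
Usable = total - 2 (network and broadcast)
Usable hosts: 8190


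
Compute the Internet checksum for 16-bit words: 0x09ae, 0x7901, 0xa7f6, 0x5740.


Sum all words (with carry folding):
+ 0x09ae = 0x09ae
+ 0x7901 = 0x82af
+ 0xa7f6 = 0x2aa6
+ 0x5740 = 0x81e6
One's complement: ~0x81e6
Checksum = 0x7e19


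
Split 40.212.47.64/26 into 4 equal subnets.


New prefix = 26 + 2 = 28
Each subnet has 16 addresses
  40.212.47.64/28
  40.212.47.80/28
  40.212.47.96/28
  40.212.47.112/28
Subnets: 40.212.47.64/28, 40.212.47.80/28, 40.212.47.96/28, 40.212.47.112/28


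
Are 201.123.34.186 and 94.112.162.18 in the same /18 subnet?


Mask: 255.255.192.0
201.123.34.186 AND mask = 201.123.0.0
94.112.162.18 AND mask = 94.112.128.0
No, different subnets (201.123.0.0 vs 94.112.128.0)


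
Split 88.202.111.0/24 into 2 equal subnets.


New prefix = 24 + 1 = 25
Each subnet has 128 addresses
  88.202.111.0/25
  88.202.111.128/25
Subnets: 88.202.111.0/25, 88.202.111.128/25


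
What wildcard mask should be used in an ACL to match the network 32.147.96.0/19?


Subnet mask: 255.255.224.0
Wildcard = 255.255.255.255 - subnet mask
255 - 255 = 0
255 - 255 = 0
255 - 224 = 31
255 - 0 = 255
Wildcard: 0.0.31.255


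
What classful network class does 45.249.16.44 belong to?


First octet: 45
Binary: 00101101
0xxxxxxx -> Class A (1-126)
Class A, default mask 255.0.0.0 (/8)


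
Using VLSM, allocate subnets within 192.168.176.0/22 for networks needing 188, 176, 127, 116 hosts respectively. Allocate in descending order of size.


188 hosts -> /24 (254 usable): 192.168.176.0/24
176 hosts -> /24 (254 usable): 192.168.177.0/24
127 hosts -> /24 (254 usable): 192.168.178.0/24
116 hosts -> /25 (126 usable): 192.168.179.0/25
Allocation: 192.168.176.0/24 (188 hosts, 254 usable); 192.168.177.0/24 (176 hosts, 254 usable); 192.168.178.0/24 (127 hosts, 254 usable); 192.168.179.0/25 (116 hosts, 126 usable)


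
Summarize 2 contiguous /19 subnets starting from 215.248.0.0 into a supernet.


Original prefix: /19
Number of subnets: 2 = 2^1
New prefix = 19 - 1 = 18
Supernet: 215.248.0.0/18


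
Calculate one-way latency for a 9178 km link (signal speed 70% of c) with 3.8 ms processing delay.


Speed = 0.7 * 3e5 km/s = 210000 km/s
Propagation delay = 9178 / 210000 = 0.0437 s = 43.7048 ms
Processing delay = 3.8 ms
Total one-way latency = 47.5048 ms


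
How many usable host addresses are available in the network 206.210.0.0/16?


Host bits = 32 - 16 = 16
Total addresses = 2^16 = 65536
Usable = total - 2 (network and broadcast)
Usable hosts: 65534


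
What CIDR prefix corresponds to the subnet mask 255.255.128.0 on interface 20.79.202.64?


Binary: 11111111.11111111.10000000.00000000
Count leading 1s
Prefix: /17


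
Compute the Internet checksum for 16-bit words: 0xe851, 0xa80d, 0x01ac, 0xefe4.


Sum all words (with carry folding):
+ 0xe851 = 0xe851
+ 0xa80d = 0x905f
+ 0x01ac = 0x920b
+ 0xefe4 = 0x81f0
One's complement: ~0x81f0
Checksum = 0x7e0f


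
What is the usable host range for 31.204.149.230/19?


Network: 31.204.128.0
Broadcast: 31.204.159.255
First usable = network + 1
Last usable = broadcast - 1
Range: 31.204.128.1 to 31.204.159.254


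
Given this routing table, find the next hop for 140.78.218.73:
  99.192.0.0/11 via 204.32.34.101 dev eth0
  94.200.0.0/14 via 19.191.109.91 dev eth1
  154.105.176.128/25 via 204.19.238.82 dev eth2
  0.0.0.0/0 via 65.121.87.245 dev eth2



Longest prefix match for 140.78.218.73:
  /11 99.192.0.0: no
  /14 94.200.0.0: no
  /25 154.105.176.128: no
  /0 0.0.0.0: MATCH
Selected: next-hop 65.121.87.245 via eth2 (matched /0)


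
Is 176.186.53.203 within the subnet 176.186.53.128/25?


Subnet network: 176.186.53.128
Test IP AND mask: 176.186.53.128
Yes, 176.186.53.203 is in 176.186.53.128/25


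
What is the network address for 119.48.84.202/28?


IP:   01110111.00110000.01010100.11001010
Mask: 11111111.11111111.11111111.11110000
AND operation:
Net:  01110111.00110000.01010100.11000000
Network: 119.48.84.192/28


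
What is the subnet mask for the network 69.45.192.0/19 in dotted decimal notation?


/19 means 19 network bits, 13 host bits
Binary: 11111111111111111110000000000000
Mask: 255.255.224.0


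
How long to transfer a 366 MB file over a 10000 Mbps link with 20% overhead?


Effective throughput = 10000 * (1 - 20/100) = 8000 Mbps
File size in Mb = 366 * 8 = 2928 Mb
Time = 2928 / 8000
Time = 0.366 seconds


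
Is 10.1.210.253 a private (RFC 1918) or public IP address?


RFC 1918 private ranges:
  10.0.0.0/8 (10.0.0.0 - 10.255.255.255)
  172.16.0.0/12 (172.16.0.0 - 172.31.255.255)
  192.168.0.0/16 (192.168.0.0 - 192.168.255.255)
Private (in 10.0.0.0/8)


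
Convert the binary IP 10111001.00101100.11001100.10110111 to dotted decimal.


10111001 = 185
00101100 = 44
11001100 = 204
10110111 = 183
IP: 185.44.204.183


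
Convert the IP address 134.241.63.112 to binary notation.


134 = 10000110
241 = 11110001
63 = 00111111
112 = 01110000
Binary: 10000110.11110001.00111111.01110000


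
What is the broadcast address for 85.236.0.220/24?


Network: 85.236.0.0/24
Host bits = 8
Set all host bits to 1:
Broadcast: 85.236.0.255


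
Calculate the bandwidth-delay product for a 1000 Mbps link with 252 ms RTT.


BDP = bandwidth * RTT
= 1000 Mbps * 252 ms
= 1000 * 1e6 * 252 / 1000 bits
= 252000000 bits
= 31500000 bytes
= 30761.7188 KB
BDP = 252000000 bits (31500000 bytes)


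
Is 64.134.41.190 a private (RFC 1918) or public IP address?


RFC 1918 private ranges:
  10.0.0.0/8 (10.0.0.0 - 10.255.255.255)
  172.16.0.0/12 (172.16.0.0 - 172.31.255.255)
  192.168.0.0/16 (192.168.0.0 - 192.168.255.255)
Public (not in any RFC 1918 range)


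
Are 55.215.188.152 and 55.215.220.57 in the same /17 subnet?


Mask: 255.255.128.0
55.215.188.152 AND mask = 55.215.128.0
55.215.220.57 AND mask = 55.215.128.0
Yes, same subnet (55.215.128.0)


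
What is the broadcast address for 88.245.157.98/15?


Network: 88.244.0.0/15
Host bits = 17
Set all host bits to 1:
Broadcast: 88.245.255.255


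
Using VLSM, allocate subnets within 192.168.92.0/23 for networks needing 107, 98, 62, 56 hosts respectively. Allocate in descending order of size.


107 hosts -> /25 (126 usable): 192.168.92.0/25
98 hosts -> /25 (126 usable): 192.168.92.128/25
62 hosts -> /26 (62 usable): 192.168.93.0/26
56 hosts -> /26 (62 usable): 192.168.93.64/26
Allocation: 192.168.92.0/25 (107 hosts, 126 usable); 192.168.92.128/25 (98 hosts, 126 usable); 192.168.93.0/26 (62 hosts, 62 usable); 192.168.93.64/26 (56 hosts, 62 usable)


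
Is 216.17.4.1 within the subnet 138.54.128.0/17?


Subnet network: 138.54.128.0
Test IP AND mask: 216.17.0.0
No, 216.17.4.1 is not in 138.54.128.0/17


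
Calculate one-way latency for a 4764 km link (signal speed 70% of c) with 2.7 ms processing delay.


Speed = 0.7 * 3e5 km/s = 210000 km/s
Propagation delay = 4764 / 210000 = 0.0227 s = 22.6857 ms
Processing delay = 2.7 ms
Total one-way latency = 25.3857 ms


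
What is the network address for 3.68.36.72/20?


IP:   00000011.01000100.00100100.01001000
Mask: 11111111.11111111.11110000.00000000
AND operation:
Net:  00000011.01000100.00100000.00000000
Network: 3.68.32.0/20


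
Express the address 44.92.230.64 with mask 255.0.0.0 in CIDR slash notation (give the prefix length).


Binary: 11111111.00000000.00000000.00000000
Count leading 1s
Prefix: /8


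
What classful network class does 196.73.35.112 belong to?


First octet: 196
Binary: 11000100
110xxxxx -> Class C (192-223)
Class C, default mask 255.255.255.0 (/24)


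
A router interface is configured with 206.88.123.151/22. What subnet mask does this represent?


/22 means 22 network bits, 10 host bits
Binary: 11111111111111111111110000000000
Mask: 255.255.252.0


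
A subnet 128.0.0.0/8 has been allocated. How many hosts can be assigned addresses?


Host bits = 32 - 8 = 24
Total addresses = 2^24 = 16777216
Usable = total - 2 (network and broadcast)
Usable hosts: 16777214


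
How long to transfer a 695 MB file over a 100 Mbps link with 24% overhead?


Effective throughput = 100 * (1 - 24/100) = 76 Mbps
File size in Mb = 695 * 8 = 5560 Mb
Time = 5560 / 76
Time = 73.1579 seconds


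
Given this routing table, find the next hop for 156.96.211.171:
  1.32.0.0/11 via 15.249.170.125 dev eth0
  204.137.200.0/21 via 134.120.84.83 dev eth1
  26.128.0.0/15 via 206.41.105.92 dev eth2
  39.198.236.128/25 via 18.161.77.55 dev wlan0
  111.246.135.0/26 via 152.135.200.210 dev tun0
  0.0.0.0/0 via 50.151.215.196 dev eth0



Longest prefix match for 156.96.211.171:
  /11 1.32.0.0: no
  /21 204.137.200.0: no
  /15 26.128.0.0: no
  /25 39.198.236.128: no
  /26 111.246.135.0: no
  /0 0.0.0.0: MATCH
Selected: next-hop 50.151.215.196 via eth0 (matched /0)


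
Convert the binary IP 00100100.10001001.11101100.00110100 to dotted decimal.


00100100 = 36
10001001 = 137
11101100 = 236
00110100 = 52
IP: 36.137.236.52


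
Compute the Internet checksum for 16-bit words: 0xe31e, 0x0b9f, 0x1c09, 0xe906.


Sum all words (with carry folding):
+ 0xe31e = 0xe31e
+ 0x0b9f = 0xeebd
+ 0x1c09 = 0x0ac7
+ 0xe906 = 0xf3cd
One's complement: ~0xf3cd
Checksum = 0x0c32


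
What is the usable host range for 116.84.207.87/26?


Network: 116.84.207.64
Broadcast: 116.84.207.127
First usable = network + 1
Last usable = broadcast - 1
Range: 116.84.207.65 to 116.84.207.126


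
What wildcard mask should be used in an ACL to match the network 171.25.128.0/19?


Subnet mask: 255.255.224.0
Wildcard = 255.255.255.255 - subnet mask
255 - 255 = 0
255 - 255 = 0
255 - 224 = 31
255 - 0 = 255
Wildcard: 0.0.31.255


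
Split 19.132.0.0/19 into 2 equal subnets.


New prefix = 19 + 1 = 20
Each subnet has 4096 addresses
  19.132.0.0/20
  19.132.16.0/20
Subnets: 19.132.0.0/20, 19.132.16.0/20


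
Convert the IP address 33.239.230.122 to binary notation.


33 = 00100001
239 = 11101111
230 = 11100110
122 = 01111010
Binary: 00100001.11101111.11100110.01111010


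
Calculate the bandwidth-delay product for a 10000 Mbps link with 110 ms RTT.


BDP = bandwidth * RTT
= 10000 Mbps * 110 ms
= 10000 * 1e6 * 110 / 1000 bits
= 1100000000 bits
= 137500000 bytes
= 134277.3438 KB
BDP = 1100000000 bits (137500000 bytes)


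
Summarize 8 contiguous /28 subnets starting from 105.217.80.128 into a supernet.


Original prefix: /28
Number of subnets: 8 = 2^3
New prefix = 28 - 3 = 25
Supernet: 105.217.80.128/25


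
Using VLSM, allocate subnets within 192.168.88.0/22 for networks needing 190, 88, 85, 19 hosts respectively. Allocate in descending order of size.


190 hosts -> /24 (254 usable): 192.168.88.0/24
88 hosts -> /25 (126 usable): 192.168.89.0/25
85 hosts -> /25 (126 usable): 192.168.89.128/25
19 hosts -> /27 (30 usable): 192.168.90.0/27
Allocation: 192.168.88.0/24 (190 hosts, 254 usable); 192.168.89.0/25 (88 hosts, 126 usable); 192.168.89.128/25 (85 hosts, 126 usable); 192.168.90.0/27 (19 hosts, 30 usable)


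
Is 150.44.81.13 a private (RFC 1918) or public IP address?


RFC 1918 private ranges:
  10.0.0.0/8 (10.0.0.0 - 10.255.255.255)
  172.16.0.0/12 (172.16.0.0 - 172.31.255.255)
  192.168.0.0/16 (192.168.0.0 - 192.168.255.255)
Public (not in any RFC 1918 range)


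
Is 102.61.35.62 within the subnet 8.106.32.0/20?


Subnet network: 8.106.32.0
Test IP AND mask: 102.61.32.0
No, 102.61.35.62 is not in 8.106.32.0/20


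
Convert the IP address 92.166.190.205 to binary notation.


92 = 01011100
166 = 10100110
190 = 10111110
205 = 11001101
Binary: 01011100.10100110.10111110.11001101


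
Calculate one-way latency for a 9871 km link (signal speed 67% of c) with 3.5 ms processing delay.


Speed = 0.67 * 3e5 km/s = 201000 km/s
Propagation delay = 9871 / 201000 = 0.0491 s = 49.1095 ms
Processing delay = 3.5 ms
Total one-way latency = 52.6095 ms


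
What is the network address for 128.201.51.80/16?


IP:   10000000.11001001.00110011.01010000
Mask: 11111111.11111111.00000000.00000000
AND operation:
Net:  10000000.11001001.00000000.00000000
Network: 128.201.0.0/16


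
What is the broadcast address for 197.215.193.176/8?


Network: 197.0.0.0/8
Host bits = 24
Set all host bits to 1:
Broadcast: 197.255.255.255


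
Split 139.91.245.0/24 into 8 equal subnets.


New prefix = 24 + 3 = 27
Each subnet has 32 addresses
  139.91.245.0/27
  139.91.245.32/27
  139.91.245.64/27
  139.91.245.96/27
  139.91.245.128/27
  139.91.245.160/27
  139.91.245.192/27
  139.91.245.224/27
Subnets: 139.91.245.0/27, 139.91.245.32/27, 139.91.245.64/27, 139.91.245.96/27, 139.91.245.128/27, 139.91.245.160/27, 139.91.245.192/27, 139.91.245.224/27


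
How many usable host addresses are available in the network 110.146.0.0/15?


Host bits = 32 - 15 = 17
Total addresses = 2^17 = 131072
Usable = total - 2 (network and broadcast)
Usable hosts: 131070


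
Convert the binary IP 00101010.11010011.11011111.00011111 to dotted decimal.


00101010 = 42
11010011 = 211
11011111 = 223
00011111 = 31
IP: 42.211.223.31


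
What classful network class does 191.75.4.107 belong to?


First octet: 191
Binary: 10111111
10xxxxxx -> Class B (128-191)
Class B, default mask 255.255.0.0 (/16)


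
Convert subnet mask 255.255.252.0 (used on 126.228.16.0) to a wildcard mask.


Subnet mask: 255.255.252.0
Wildcard = 255.255.255.255 - subnet mask
255 - 255 = 0
255 - 255 = 0
255 - 252 = 3
255 - 0 = 255
Wildcard: 0.0.3.255


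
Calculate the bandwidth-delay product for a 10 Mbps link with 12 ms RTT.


BDP = bandwidth * RTT
= 10 Mbps * 12 ms
= 10 * 1e6 * 12 / 1000 bits
= 120000 bits
= 15000 bytes
= 14.6484 KB
BDP = 120000 bits (15000 bytes)


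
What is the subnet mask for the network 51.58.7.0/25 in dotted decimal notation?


/25 means 25 network bits, 7 host bits
Binary: 11111111111111111111111110000000
Mask: 255.255.255.128


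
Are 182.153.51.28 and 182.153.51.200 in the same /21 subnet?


Mask: 255.255.248.0
182.153.51.28 AND mask = 182.153.48.0
182.153.51.200 AND mask = 182.153.48.0
Yes, same subnet (182.153.48.0)


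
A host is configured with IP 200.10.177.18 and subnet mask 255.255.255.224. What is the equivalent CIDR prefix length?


Binary: 11111111.11111111.11111111.11100000
Count leading 1s
Prefix: /27


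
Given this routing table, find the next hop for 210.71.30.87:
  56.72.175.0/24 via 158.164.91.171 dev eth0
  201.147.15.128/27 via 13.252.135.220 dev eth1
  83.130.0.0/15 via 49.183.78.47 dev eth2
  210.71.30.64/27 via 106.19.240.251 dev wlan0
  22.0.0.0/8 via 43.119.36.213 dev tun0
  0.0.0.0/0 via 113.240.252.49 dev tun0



Longest prefix match for 210.71.30.87:
  /24 56.72.175.0: no
  /27 201.147.15.128: no
  /15 83.130.0.0: no
  /27 210.71.30.64: MATCH
  /8 22.0.0.0: no
  /0 0.0.0.0: MATCH
Selected: next-hop 106.19.240.251 via wlan0 (matched /27)


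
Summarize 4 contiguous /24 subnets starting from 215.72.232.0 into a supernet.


Original prefix: /24
Number of subnets: 4 = 2^2
New prefix = 24 - 2 = 22
Supernet: 215.72.232.0/22


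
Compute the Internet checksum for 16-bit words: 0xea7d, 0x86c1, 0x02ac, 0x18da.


Sum all words (with carry folding):
+ 0xea7d = 0xea7d
+ 0x86c1 = 0x713f
+ 0x02ac = 0x73eb
+ 0x18da = 0x8cc5
One's complement: ~0x8cc5
Checksum = 0x733a


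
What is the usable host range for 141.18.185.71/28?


Network: 141.18.185.64
Broadcast: 141.18.185.79
First usable = network + 1
Last usable = broadcast - 1
Range: 141.18.185.65 to 141.18.185.78


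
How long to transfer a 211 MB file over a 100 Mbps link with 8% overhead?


Effective throughput = 100 * (1 - 8/100) = 92 Mbps
File size in Mb = 211 * 8 = 1688 Mb
Time = 1688 / 92
Time = 18.3478 seconds


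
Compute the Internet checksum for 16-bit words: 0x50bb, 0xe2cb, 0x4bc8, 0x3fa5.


Sum all words (with carry folding):
+ 0x50bb = 0x50bb
+ 0xe2cb = 0x3387
+ 0x4bc8 = 0x7f4f
+ 0x3fa5 = 0xbef4
One's complement: ~0xbef4
Checksum = 0x410b


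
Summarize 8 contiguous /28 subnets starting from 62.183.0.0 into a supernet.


Original prefix: /28
Number of subnets: 8 = 2^3
New prefix = 28 - 3 = 25
Supernet: 62.183.0.0/25


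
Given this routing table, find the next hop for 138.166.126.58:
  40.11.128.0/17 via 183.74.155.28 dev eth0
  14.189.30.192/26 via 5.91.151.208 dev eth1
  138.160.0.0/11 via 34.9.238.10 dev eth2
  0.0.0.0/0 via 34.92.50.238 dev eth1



Longest prefix match for 138.166.126.58:
  /17 40.11.128.0: no
  /26 14.189.30.192: no
  /11 138.160.0.0: MATCH
  /0 0.0.0.0: MATCH
Selected: next-hop 34.9.238.10 via eth2 (matched /11)


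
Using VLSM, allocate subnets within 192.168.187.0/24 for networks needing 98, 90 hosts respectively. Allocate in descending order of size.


98 hosts -> /25 (126 usable): 192.168.187.0/25
90 hosts -> /25 (126 usable): 192.168.187.128/25
Allocation: 192.168.187.0/25 (98 hosts, 126 usable); 192.168.187.128/25 (90 hosts, 126 usable)


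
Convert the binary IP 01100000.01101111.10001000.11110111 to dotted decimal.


01100000 = 96
01101111 = 111
10001000 = 136
11110111 = 247
IP: 96.111.136.247


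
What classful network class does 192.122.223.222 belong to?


First octet: 192
Binary: 11000000
110xxxxx -> Class C (192-223)
Class C, default mask 255.255.255.0 (/24)


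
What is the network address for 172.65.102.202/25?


IP:   10101100.01000001.01100110.11001010
Mask: 11111111.11111111.11111111.10000000
AND operation:
Net:  10101100.01000001.01100110.10000000
Network: 172.65.102.128/25


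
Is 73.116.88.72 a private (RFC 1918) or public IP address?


RFC 1918 private ranges:
  10.0.0.0/8 (10.0.0.0 - 10.255.255.255)
  172.16.0.0/12 (172.16.0.0 - 172.31.255.255)
  192.168.0.0/16 (192.168.0.0 - 192.168.255.255)
Public (not in any RFC 1918 range)


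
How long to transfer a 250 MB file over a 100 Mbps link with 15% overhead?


Effective throughput = 100 * (1 - 15/100) = 85 Mbps
File size in Mb = 250 * 8 = 2000 Mb
Time = 2000 / 85
Time = 23.5294 seconds


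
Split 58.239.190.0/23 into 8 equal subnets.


New prefix = 23 + 3 = 26
Each subnet has 64 addresses
  58.239.190.0/26
  58.239.190.64/26
  58.239.190.128/26
  58.239.190.192/26
  58.239.191.0/26
  58.239.191.64/26
  58.239.191.128/26
  58.239.191.192/26
Subnets: 58.239.190.0/26, 58.239.190.64/26, 58.239.190.128/26, 58.239.190.192/26, 58.239.191.0/26, 58.239.191.64/26, 58.239.191.128/26, 58.239.191.192/26


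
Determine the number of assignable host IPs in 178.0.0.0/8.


Host bits = 32 - 8 = 24
Total addresses = 2^24 = 16777216
Usable = total - 2 (network and broadcast)
Usable hosts: 16777214


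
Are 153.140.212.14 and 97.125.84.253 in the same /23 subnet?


Mask: 255.255.254.0
153.140.212.14 AND mask = 153.140.212.0
97.125.84.253 AND mask = 97.125.84.0
No, different subnets (153.140.212.0 vs 97.125.84.0)


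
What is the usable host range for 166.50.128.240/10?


Network: 166.0.0.0
Broadcast: 166.63.255.255
First usable = network + 1
Last usable = broadcast - 1
Range: 166.0.0.1 to 166.63.255.254


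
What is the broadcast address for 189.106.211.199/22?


Network: 189.106.208.0/22
Host bits = 10
Set all host bits to 1:
Broadcast: 189.106.211.255


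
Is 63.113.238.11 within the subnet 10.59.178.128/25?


Subnet network: 10.59.178.128
Test IP AND mask: 63.113.238.0
No, 63.113.238.11 is not in 10.59.178.128/25


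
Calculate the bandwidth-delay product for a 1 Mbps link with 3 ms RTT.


BDP = bandwidth * RTT
= 1 Mbps * 3 ms
= 1 * 1e6 * 3 / 1000 bits
= 3000 bits
= 375 bytes
BDP = 3000 bits (375 bytes)


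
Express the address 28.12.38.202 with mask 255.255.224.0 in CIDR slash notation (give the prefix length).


Binary: 11111111.11111111.11100000.00000000
Count leading 1s
Prefix: /19


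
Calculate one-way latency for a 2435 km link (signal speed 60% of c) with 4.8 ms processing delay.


Speed = 0.6 * 3e5 km/s = 180000 km/s
Propagation delay = 2435 / 180000 = 0.0135 s = 13.5278 ms
Processing delay = 4.8 ms
Total one-way latency = 18.3278 ms


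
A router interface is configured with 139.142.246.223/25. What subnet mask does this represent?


/25 means 25 network bits, 7 host bits
Binary: 11111111111111111111111110000000
Mask: 255.255.255.128


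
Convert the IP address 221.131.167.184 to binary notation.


221 = 11011101
131 = 10000011
167 = 10100111
184 = 10111000
Binary: 11011101.10000011.10100111.10111000


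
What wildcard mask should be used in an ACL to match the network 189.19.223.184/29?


Subnet mask: 255.255.255.248
Wildcard = 255.255.255.255 - subnet mask
255 - 255 = 0
255 - 255 = 0
255 - 255 = 0
255 - 248 = 7
Wildcard: 0.0.0.7


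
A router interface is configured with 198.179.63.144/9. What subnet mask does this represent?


/9 means 9 network bits, 23 host bits
Binary: 11111111100000000000000000000000
Mask: 255.128.0.0


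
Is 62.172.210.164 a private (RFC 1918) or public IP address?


RFC 1918 private ranges:
  10.0.0.0/8 (10.0.0.0 - 10.255.255.255)
  172.16.0.0/12 (172.16.0.0 - 172.31.255.255)
  192.168.0.0/16 (192.168.0.0 - 192.168.255.255)
Public (not in any RFC 1918 range)


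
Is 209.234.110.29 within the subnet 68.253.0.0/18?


Subnet network: 68.253.0.0
Test IP AND mask: 209.234.64.0
No, 209.234.110.29 is not in 68.253.0.0/18


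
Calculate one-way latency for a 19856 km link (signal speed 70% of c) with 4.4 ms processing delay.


Speed = 0.7 * 3e5 km/s = 210000 km/s
Propagation delay = 19856 / 210000 = 0.0946 s = 94.5524 ms
Processing delay = 4.4 ms
Total one-way latency = 98.9524 ms


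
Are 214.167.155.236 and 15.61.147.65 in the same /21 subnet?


Mask: 255.255.248.0
214.167.155.236 AND mask = 214.167.152.0
15.61.147.65 AND mask = 15.61.144.0
No, different subnets (214.167.152.0 vs 15.61.144.0)


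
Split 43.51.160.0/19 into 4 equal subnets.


New prefix = 19 + 2 = 21
Each subnet has 2048 addresses
  43.51.160.0/21
  43.51.168.0/21
  43.51.176.0/21
  43.51.184.0/21
Subnets: 43.51.160.0/21, 43.51.168.0/21, 43.51.176.0/21, 43.51.184.0/21


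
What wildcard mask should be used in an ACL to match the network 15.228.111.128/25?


Subnet mask: 255.255.255.128
Wildcard = 255.255.255.255 - subnet mask
255 - 255 = 0
255 - 255 = 0
255 - 255 = 0
255 - 128 = 127
Wildcard: 0.0.0.127


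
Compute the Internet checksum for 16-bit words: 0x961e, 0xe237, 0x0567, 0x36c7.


Sum all words (with carry folding):
+ 0x961e = 0x961e
+ 0xe237 = 0x7856
+ 0x0567 = 0x7dbd
+ 0x36c7 = 0xb484
One's complement: ~0xb484
Checksum = 0x4b7b


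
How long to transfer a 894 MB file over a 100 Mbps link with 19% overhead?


Effective throughput = 100 * (1 - 19/100) = 81 Mbps
File size in Mb = 894 * 8 = 7152 Mb
Time = 7152 / 81
Time = 88.2963 seconds


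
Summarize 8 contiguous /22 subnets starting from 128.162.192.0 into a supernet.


Original prefix: /22
Number of subnets: 8 = 2^3
New prefix = 22 - 3 = 19
Supernet: 128.162.192.0/19


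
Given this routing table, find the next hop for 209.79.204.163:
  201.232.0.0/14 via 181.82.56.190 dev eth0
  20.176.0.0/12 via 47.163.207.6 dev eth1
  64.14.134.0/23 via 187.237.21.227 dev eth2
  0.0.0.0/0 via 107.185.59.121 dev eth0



Longest prefix match for 209.79.204.163:
  /14 201.232.0.0: no
  /12 20.176.0.0: no
  /23 64.14.134.0: no
  /0 0.0.0.0: MATCH
Selected: next-hop 107.185.59.121 via eth0 (matched /0)


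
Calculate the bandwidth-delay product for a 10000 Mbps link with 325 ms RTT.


BDP = bandwidth * RTT
= 10000 Mbps * 325 ms
= 10000 * 1e6 * 325 / 1000 bits
= 3250000000 bits
= 406250000 bytes
= 396728.5156 KB
BDP = 3250000000 bits (406250000 bytes)


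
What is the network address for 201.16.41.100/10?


IP:   11001001.00010000.00101001.01100100
Mask: 11111111.11000000.00000000.00000000
AND operation:
Net:  11001001.00000000.00000000.00000000
Network: 201.0.0.0/10


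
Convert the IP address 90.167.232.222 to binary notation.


90 = 01011010
167 = 10100111
232 = 11101000
222 = 11011110
Binary: 01011010.10100111.11101000.11011110


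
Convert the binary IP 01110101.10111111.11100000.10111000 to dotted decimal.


01110101 = 117
10111111 = 191
11100000 = 224
10111000 = 184
IP: 117.191.224.184


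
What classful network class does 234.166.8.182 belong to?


First octet: 234
Binary: 11101010
1110xxxx -> Class D (224-239)
Class D (multicast), default mask N/A


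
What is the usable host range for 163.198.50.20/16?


Network: 163.198.0.0
Broadcast: 163.198.255.255
First usable = network + 1
Last usable = broadcast - 1
Range: 163.198.0.1 to 163.198.255.254


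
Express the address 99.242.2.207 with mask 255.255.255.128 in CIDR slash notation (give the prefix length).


Binary: 11111111.11111111.11111111.10000000
Count leading 1s
Prefix: /25


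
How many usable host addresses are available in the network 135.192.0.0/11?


Host bits = 32 - 11 = 21
Total addresses = 2^21 = 2097152
Usable = total - 2 (network and broadcast)
Usable hosts: 2097150


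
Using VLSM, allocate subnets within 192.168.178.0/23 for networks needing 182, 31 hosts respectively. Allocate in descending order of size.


182 hosts -> /24 (254 usable): 192.168.178.0/24
31 hosts -> /26 (62 usable): 192.168.179.0/26
Allocation: 192.168.178.0/24 (182 hosts, 254 usable); 192.168.179.0/26 (31 hosts, 62 usable)


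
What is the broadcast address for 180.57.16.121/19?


Network: 180.57.0.0/19
Host bits = 13
Set all host bits to 1:
Broadcast: 180.57.31.255


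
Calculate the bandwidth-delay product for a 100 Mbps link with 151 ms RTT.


BDP = bandwidth * RTT
= 100 Mbps * 151 ms
= 100 * 1e6 * 151 / 1000 bits
= 15100000 bits
= 1887500 bytes
= 1843.2617 KB
BDP = 15100000 bits (1887500 bytes)


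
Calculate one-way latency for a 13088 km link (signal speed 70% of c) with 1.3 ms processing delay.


Speed = 0.7 * 3e5 km/s = 210000 km/s
Propagation delay = 13088 / 210000 = 0.0623 s = 62.3238 ms
Processing delay = 1.3 ms
Total one-way latency = 63.6238 ms


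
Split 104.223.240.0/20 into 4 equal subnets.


New prefix = 20 + 2 = 22
Each subnet has 1024 addresses
  104.223.240.0/22
  104.223.244.0/22
  104.223.248.0/22
  104.223.252.0/22
Subnets: 104.223.240.0/22, 104.223.244.0/22, 104.223.248.0/22, 104.223.252.0/22


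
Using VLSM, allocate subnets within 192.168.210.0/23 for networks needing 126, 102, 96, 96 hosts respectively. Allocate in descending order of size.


126 hosts -> /25 (126 usable): 192.168.210.0/25
102 hosts -> /25 (126 usable): 192.168.210.128/25
96 hosts -> /25 (126 usable): 192.168.211.0/25
96 hosts -> /25 (126 usable): 192.168.211.128/25
Allocation: 192.168.210.0/25 (126 hosts, 126 usable); 192.168.210.128/25 (102 hosts, 126 usable); 192.168.211.0/25 (96 hosts, 126 usable); 192.168.211.128/25 (96 hosts, 126 usable)
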